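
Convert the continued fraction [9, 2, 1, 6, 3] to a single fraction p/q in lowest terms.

589/63

Using pₖ = aₖpₖ₋₁ + pₖ₋₂ and qₖ = aₖqₖ₋₁ + qₖ₋₂:
  k=0: a=9, p=9, q=1
  k=1: a=2, p=19, q=2
  k=2: a=1, p=28, q=3
  k=3: a=6, p=187, q=20
  k=4: a=3, p=589, q=63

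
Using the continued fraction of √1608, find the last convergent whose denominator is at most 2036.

√1608 = [40; 10, 80, …] (period length 2).
Convergents:
  p_0/q_0 = 40/1
  p_1/q_1 = 401/10
  p_2/q_2 = 32120/801
  p_3/q_3 = 321601/8020
q_2 = 801 ≤ 2036 < 8020 = q_3, so the answer is 32120/801.

32120/801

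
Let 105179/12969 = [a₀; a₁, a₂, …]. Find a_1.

105179 = 8·12969 + 1427   →  a_0 = 8
12969 = 9·1427 + 126   →  a_1 = 9

9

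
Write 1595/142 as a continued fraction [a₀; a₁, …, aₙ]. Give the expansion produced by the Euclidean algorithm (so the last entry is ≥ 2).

[11; 4, 3, 3, 3]

1595 = 11*142 + 33
142 = 4*33 + 10
33 = 3*10 + 3
10 = 3*3 + 1
3 = 3*1 + 0  (stop)
So 1595/142 = [11; 4, 3, 3, 3].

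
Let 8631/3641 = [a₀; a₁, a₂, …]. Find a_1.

2

8631 = 2·3641 + 1349   →  a_0 = 2
3641 = 2·1349 + 943   →  a_1 = 2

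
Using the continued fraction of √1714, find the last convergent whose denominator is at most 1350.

34321/829

√1714 = [41; 2, 2, 82, …] (period length 3).
Convergents:
  p_0/q_0 = 41/1
  p_1/q_1 = 83/2
  p_2/q_2 = 207/5
  p_3/q_3 = 17057/412
  p_4/q_4 = 34321/829
  p_5/q_5 = 85699/2070
q_4 = 829 ≤ 1350 < 2070 = q_5, so the answer is 34321/829.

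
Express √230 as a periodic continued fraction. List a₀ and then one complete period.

a₀ = ⌊√230⌋ = 15.

[15; 6, 30]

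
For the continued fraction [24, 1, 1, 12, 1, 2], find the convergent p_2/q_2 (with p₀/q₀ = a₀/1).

Using pₖ = aₖpₖ₋₁ + pₖ₋₂, qₖ = aₖqₖ₋₁ + qₖ₋₂ (with p₋₁=1, p₋₂=0, q₋₁=0, q₋₂=1):
  k=0: a=24, p=24, q=1
  k=1: a=1, p=25, q=1
  k=2: a=1, p=49, q=2

49/2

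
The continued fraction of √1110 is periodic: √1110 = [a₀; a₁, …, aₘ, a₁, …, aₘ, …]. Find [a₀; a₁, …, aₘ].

[33; 3, 6, 3, 66]

a₀ = ⌊√1110⌋ = 33.
With m₀=0, d₀=1 and mₖ₊₁ = dₖaₖ − mₖ, dₖ₊₁ = (n − mₖ₊₁²)/dₖ, aₖ₊₁ = ⌊(a₀+mₖ₊₁)/dₖ₊₁⌋:
  k=1: m=33, d=21, a=3
  k=2: m=30, d=10, a=6
  k=3: m=30, d=21, a=3
  k=4: m=33, d=1, a=66
d=1 and a=2a₀=66 at k=4, so the next step gives (m, d) = (33, 21) again — its k=1 value — and the period has length 4.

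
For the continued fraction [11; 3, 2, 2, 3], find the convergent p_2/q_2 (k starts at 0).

Using pₖ = aₖpₖ₋₁ + pₖ₋₂, qₖ = aₖqₖ₋₁ + qₖ₋₂ (with p₋₁=1, p₋₂=0, q₋₁=0, q₋₂=1):
  k=0: a=11, p=11, q=1
  k=1: a=3, p=34, q=3
  k=2: a=2, p=79, q=7

79/7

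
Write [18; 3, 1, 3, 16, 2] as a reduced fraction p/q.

9188/503

Using pₖ = aₖpₖ₋₁ + pₖ₋₂ and qₖ = aₖqₖ₋₁ + qₖ₋₂:
  k=0: a=18, p=18, q=1
  k=1: a=3, p=55, q=3
  k=2: a=1, p=73, q=4
  k=3: a=3, p=274, q=15
  k=4: a=16, p=4457, q=244
  k=5: a=2, p=9188, q=503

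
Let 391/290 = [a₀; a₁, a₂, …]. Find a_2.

1

391 = 1·290 + 101   →  a_0 = 1
290 = 2·101 + 88   →  a_1 = 2
101 = 1·88 + 13   →  a_2 = 1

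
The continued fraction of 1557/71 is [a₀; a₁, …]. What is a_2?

1557 = 21·71 + 66   →  a_0 = 21
71 = 1·66 + 5   →  a_1 = 1
66 = 13·5 + 1   →  a_2 = 13

13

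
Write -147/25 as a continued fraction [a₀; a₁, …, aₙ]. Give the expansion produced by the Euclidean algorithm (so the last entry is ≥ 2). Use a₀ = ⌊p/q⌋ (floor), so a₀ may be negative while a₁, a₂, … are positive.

-147 = -6*25 + 3
25 = 8*3 + 1
3 = 3*1 + 0  (stop)
So -147/25 = [-6; 8, 3].

[-6; 8, 3]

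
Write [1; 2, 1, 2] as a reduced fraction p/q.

11/8

Fold from the inside: start with 2/1.
  1 + 1/2 = 3/2
  2 + 2/3 = 8/3
  1 + 3/8 = 11/8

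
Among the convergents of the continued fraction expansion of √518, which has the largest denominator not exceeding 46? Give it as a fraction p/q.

√518 = [22; 1, 3, 6, 3, 1, 44, …] (period length 6).
Convergents:
  p_0/q_0 = 22/1
  p_1/q_1 = 23/1
  p_2/q_2 = 91/4
  p_3/q_3 = 569/25
  p_4/q_4 = 1798/79
q_3 = 25 ≤ 46 < 79 = q_4, so the answer is 569/25.

569/25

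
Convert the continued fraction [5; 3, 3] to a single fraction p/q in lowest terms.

53/10

Fold from the inside: start with 3/1.
  3 + 1/3 = 10/3
  5 + 3/10 = 53/10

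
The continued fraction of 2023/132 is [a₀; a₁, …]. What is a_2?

2023 = 15·132 + 43   →  a_0 = 15
132 = 3·43 + 3   →  a_1 = 3
43 = 14·3 + 1   →  a_2 = 14

14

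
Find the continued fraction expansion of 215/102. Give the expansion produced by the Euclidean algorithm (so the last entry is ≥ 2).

215 = 2·102 + 11
102 = 9·11 + 3
11 = 3·3 + 2
3 = 1·2 + 1
2 = 2·1 + 0  (stop)
So 215/102 = [2; 9, 3, 1, 2].

[2; 9, 3, 1, 2]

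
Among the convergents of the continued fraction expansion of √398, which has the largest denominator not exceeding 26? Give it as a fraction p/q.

399/20

√398 = [19; 1, 18, 1, 38, …] (period length 4).
Convergents:
  p_0/q_0 = 19/1
  p_1/q_1 = 20/1
  p_2/q_2 = 379/19
  p_3/q_3 = 399/20
  p_4/q_4 = 15541/779
q_3 = 20 ≤ 26 < 779 = q_4, so the answer is 399/20.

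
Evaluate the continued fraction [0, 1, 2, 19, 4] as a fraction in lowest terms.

Fold from the inside: start with 4/1.
  19 + 1/4 = 77/4
  2 + 4/77 = 158/77
  1 + 77/158 = 235/158
  0 + 158/235 = 158/235

158/235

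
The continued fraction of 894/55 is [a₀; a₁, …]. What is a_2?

894 = 16·55 + 14   →  a_0 = 16
55 = 3·14 + 13   →  a_1 = 3
14 = 1·13 + 1   →  a_2 = 1

1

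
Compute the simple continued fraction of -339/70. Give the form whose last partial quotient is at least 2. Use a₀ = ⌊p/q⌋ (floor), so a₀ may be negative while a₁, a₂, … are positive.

[-5; 6, 2, 1, 3]

-339 = -5·70 + 11
70 = 6·11 + 4
11 = 2·4 + 3
4 = 1·3 + 1
3 = 3·1 + 0  (stop)
So -339/70 = [-5; 6, 2, 1, 3].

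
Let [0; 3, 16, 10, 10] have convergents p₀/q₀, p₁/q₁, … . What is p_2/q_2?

Using pₖ = aₖpₖ₋₁ + pₖ₋₂, qₖ = aₖqₖ₋₁ + qₖ₋₂ (with p₋₁=1, p₋₂=0, q₋₁=0, q₋₂=1):
  k=0: a=0, p=0, q=1
  k=1: a=3, p=1, q=3
  k=2: a=16, p=16, q=49

16/49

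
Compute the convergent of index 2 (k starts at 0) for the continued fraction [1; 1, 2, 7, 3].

Using pₖ = aₖpₖ₋₁ + pₖ₋₂, qₖ = aₖqₖ₋₁ + qₖ₋₂ (with p₋₁=1, p₋₂=0, q₋₁=0, q₋₂=1):
  k=0: a=1, p=1, q=1
  k=1: a=1, p=2, q=1
  k=2: a=2, p=5, q=3

5/3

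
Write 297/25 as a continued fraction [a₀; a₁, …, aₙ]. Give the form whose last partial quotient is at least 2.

[11; 1, 7, 3]

297 = 11×25 + 22
25 = 1×22 + 3
22 = 7×3 + 1
3 = 3×1 + 0  (stop)
So 297/25 = [11; 1, 7, 3].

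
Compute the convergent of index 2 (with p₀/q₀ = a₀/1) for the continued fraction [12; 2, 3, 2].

87/7

Using pₖ = aₖpₖ₋₁ + pₖ₋₂, qₖ = aₖqₖ₋₁ + qₖ₋₂ (with p₋₁=1, p₋₂=0, q₋₁=0, q₋₂=1):
  k=0: a=12, p=12, q=1
  k=1: a=2, p=25, q=2
  k=2: a=3, p=87, q=7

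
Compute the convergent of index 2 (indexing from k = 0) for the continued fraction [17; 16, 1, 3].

290/17

Using pₖ = aₖpₖ₋₁ + pₖ₋₂, qₖ = aₖqₖ₋₁ + qₖ₋₂ (with p₋₁=1, p₋₂=0, q₋₁=0, q₋₂=1):
  k=0: a=17, p=17, q=1
  k=1: a=16, p=273, q=16
  k=2: a=1, p=290, q=17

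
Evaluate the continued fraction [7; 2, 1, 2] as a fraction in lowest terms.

59/8

Fold from the inside: start with 2/1.
  1 + 1/2 = 3/2
  2 + 2/3 = 8/3
  7 + 3/8 = 59/8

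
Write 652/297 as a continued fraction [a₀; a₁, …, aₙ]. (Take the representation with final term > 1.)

[2; 5, 8, 3, 2]

652 = 2·297 + 58
297 = 5·58 + 7
58 = 8·7 + 2
7 = 3·2 + 1
2 = 2·1 + 0  (stop)
So 652/297 = [2; 5, 8, 3, 2].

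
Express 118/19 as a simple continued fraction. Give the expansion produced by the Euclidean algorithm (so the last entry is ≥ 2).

118 = 6*19 + 4
19 = 4*4 + 3
4 = 1*3 + 1
3 = 3*1 + 0  (stop)
So 118/19 = [6; 4, 1, 3].

[6; 4, 1, 3]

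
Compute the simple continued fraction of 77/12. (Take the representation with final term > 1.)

[6; 2, 2, 2]

77 = 6·12 + 5
12 = 2·5 + 2
5 = 2·2 + 1
2 = 2·1 + 0  (stop)
So 77/12 = [6; 2, 2, 2].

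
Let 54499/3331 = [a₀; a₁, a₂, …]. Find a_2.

1

54499 = 16·3331 + 1203   →  a_0 = 16
3331 = 2·1203 + 925   →  a_1 = 2
1203 = 1·925 + 278   →  a_2 = 1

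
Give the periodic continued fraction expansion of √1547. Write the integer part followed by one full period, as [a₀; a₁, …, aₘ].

a₀ = ⌊√1547⌋ = 39.
With m₀=0, d₀=1 and mₖ₊₁ = dₖaₖ − mₖ, dₖ₊₁ = (n − mₖ₊₁²)/dₖ, aₖ₊₁ = ⌊(a₀+mₖ₊₁)/dₖ₊₁⌋:
  k=1: m=39, d=26, a=3
  k=2: m=39, d=1, a=78
d=1 and a=2a₀=78 at k=2, so the next step gives (m, d) = (39, 26) again — its k=1 value — and the period has length 2.

[39; 3, 78]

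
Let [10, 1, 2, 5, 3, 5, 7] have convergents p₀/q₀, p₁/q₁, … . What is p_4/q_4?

Using pₖ = aₖpₖ₋₁ + pₖ₋₂, qₖ = aₖqₖ₋₁ + qₖ₋₂ (with p₋₁=1, p₋₂=0, q₋₁=0, q₋₂=1):
  k=0: a=10, p=10, q=1
  k=1: a=1, p=11, q=1
  k=2: a=2, p=32, q=3
  k=3: a=5, p=171, q=16
  k=4: a=3, p=545, q=51

545/51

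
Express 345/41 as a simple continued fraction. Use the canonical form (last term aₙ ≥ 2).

[8; 2, 2, 2, 3]

345 = 8·41 + 17
41 = 2·17 + 7
17 = 2·7 + 3
7 = 2·3 + 1
3 = 3·1 + 0  (stop)
So 345/41 = [8; 2, 2, 2, 3].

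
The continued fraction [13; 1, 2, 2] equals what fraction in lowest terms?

Using pₖ = aₖpₖ₋₁ + pₖ₋₂ and qₖ = aₖqₖ₋₁ + qₖ₋₂:
  k=0: a=13, p=13, q=1
  k=1: a=1, p=14, q=1
  k=2: a=2, p=41, q=3
  k=3: a=2, p=96, q=7

96/7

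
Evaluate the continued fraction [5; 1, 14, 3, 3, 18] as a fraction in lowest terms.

16617/2800

Fold from the inside: start with 18/1.
  3 + 1/18 = 55/18
  3 + 18/55 = 183/55
  14 + 55/183 = 2617/183
  1 + 183/2617 = 2800/2617
  5 + 2617/2800 = 16617/2800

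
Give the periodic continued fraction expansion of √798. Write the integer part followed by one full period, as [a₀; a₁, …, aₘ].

[28; 4, 56]

a₀ = ⌊√798⌋ = 28.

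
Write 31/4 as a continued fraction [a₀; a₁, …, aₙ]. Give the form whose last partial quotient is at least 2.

31 = 7×4 + 3
4 = 1×3 + 1
3 = 3×1 + 0  (stop)
So 31/4 = [7; 1, 3].

[7; 1, 3]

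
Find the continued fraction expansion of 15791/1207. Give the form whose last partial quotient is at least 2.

[13; 12, 14, 3, 2]

15791 = 13×1207 + 100
1207 = 12×100 + 7
100 = 14×7 + 2
7 = 3×2 + 1
2 = 2×1 + 0  (stop)
So 15791/1207 = [13; 12, 14, 3, 2].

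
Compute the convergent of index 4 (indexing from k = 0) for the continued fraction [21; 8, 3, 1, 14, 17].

Using pₖ = aₖpₖ₋₁ + pₖ₋₂, qₖ = aₖqₖ₋₁ + qₖ₋₂ (with p₋₁=1, p₋₂=0, q₋₁=0, q₋₂=1):
  k=0: a=21, p=21, q=1
  k=1: a=8, p=169, q=8
  k=2: a=3, p=528, q=25
  k=3: a=1, p=697, q=33
  k=4: a=14, p=10286, q=487

10286/487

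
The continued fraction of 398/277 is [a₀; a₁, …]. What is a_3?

398 = 1·277 + 121   →  a_0 = 1
277 = 2·121 + 35   →  a_1 = 2
121 = 3·35 + 16   →  a_2 = 3
35 = 2·16 + 3   →  a_3 = 2

2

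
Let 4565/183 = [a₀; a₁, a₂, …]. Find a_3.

4565 = 24·183 + 173   →  a_0 = 24
183 = 1·173 + 10   →  a_1 = 1
173 = 17·10 + 3   →  a_2 = 17
10 = 3·3 + 1   →  a_3 = 3

3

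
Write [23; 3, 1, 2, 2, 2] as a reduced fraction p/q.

1466/63

Using pₖ = aₖpₖ₋₁ + pₖ₋₂ and qₖ = aₖqₖ₋₁ + qₖ₋₂:
  k=0: a=23, p=23, q=1
  k=1: a=3, p=70, q=3
  k=2: a=1, p=93, q=4
  k=3: a=2, p=256, q=11
  k=4: a=2, p=605, q=26
  k=5: a=2, p=1466, q=63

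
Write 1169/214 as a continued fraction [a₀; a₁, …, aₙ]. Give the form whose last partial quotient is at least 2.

[5; 2, 6, 5, 3]

1169 = 5×214 + 99
214 = 2×99 + 16
99 = 6×16 + 3
16 = 5×3 + 1
3 = 3×1 + 0  (stop)
So 1169/214 = [5; 2, 6, 5, 3].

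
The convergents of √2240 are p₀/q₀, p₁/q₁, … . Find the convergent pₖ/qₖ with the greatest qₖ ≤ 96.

3313/70

√2240 = [47; 3, 23, 3, 94, …] (period length 4).
Convergents:
  p_0/q_0 = 47/1
  p_1/q_1 = 142/3
  p_2/q_2 = 3313/70
  p_3/q_3 = 10081/213
q_2 = 70 ≤ 96 < 213 = q_3, so the answer is 3313/70.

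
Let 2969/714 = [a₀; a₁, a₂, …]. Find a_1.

6

2969 = 4·714 + 113   →  a_0 = 4
714 = 6·113 + 36   →  a_1 = 6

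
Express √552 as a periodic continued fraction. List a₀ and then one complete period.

a₀ = ⌊√552⌋ = 23.
With m₀=0, d₀=1 and mₖ₊₁ = dₖaₖ − mₖ, dₖ₊₁ = (n − mₖ₊₁²)/dₖ, aₖ₊₁ = ⌊(a₀+mₖ₊₁)/dₖ₊₁⌋:
  k=1: m=23, d=23, a=2
  k=2: m=23, d=1, a=46
d=1 and a=2a₀=46 at k=2, so the next step gives (m, d) = (23, 23) again — its k=1 value — and the period has length 2.

[23; 2, 46]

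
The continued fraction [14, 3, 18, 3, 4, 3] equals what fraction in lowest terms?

33655/2349

Fold from the inside: start with 3/1.
  4 + 1/3 = 13/3
  3 + 3/13 = 42/13
  18 + 13/42 = 769/42
  3 + 42/769 = 2349/769
  14 + 769/2349 = 33655/2349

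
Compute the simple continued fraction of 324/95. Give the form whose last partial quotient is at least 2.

324 = 3·95 + 39
95 = 2·39 + 17
39 = 2·17 + 5
17 = 3·5 + 2
5 = 2·2 + 1
2 = 2·1 + 0  (stop)
So 324/95 = [3; 2, 2, 3, 2, 2].

[3; 2, 2, 3, 2, 2]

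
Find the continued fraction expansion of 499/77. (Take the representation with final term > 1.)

[6; 2, 12, 3]

499 = 6×77 + 37
77 = 2×37 + 3
37 = 12×3 + 1
3 = 3×1 + 0  (stop)
So 499/77 = [6; 2, 12, 3].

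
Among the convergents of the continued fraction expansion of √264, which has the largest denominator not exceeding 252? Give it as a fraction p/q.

√264 = [16; 4, 32, …] (period length 2).
Convergents:
  p_0/q_0 = 16/1
  p_1/q_1 = 65/4
  p_2/q_2 = 2096/129
  p_3/q_3 = 8449/520
q_2 = 129 ≤ 252 < 520 = q_3, so the answer is 2096/129.

2096/129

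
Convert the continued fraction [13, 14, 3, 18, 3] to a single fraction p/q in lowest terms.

Fold from the inside: start with 3/1.
  18 + 1/3 = 55/3
  3 + 3/55 = 168/55
  14 + 55/168 = 2407/168
  13 + 168/2407 = 31459/2407

31459/2407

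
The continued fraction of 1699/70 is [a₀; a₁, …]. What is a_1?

3

1699 = 24·70 + 19   →  a_0 = 24
70 = 3·19 + 13   →  a_1 = 3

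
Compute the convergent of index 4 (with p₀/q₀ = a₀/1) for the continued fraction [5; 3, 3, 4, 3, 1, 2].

737/139

Using pₖ = aₖpₖ₋₁ + pₖ₋₂, qₖ = aₖqₖ₋₁ + qₖ₋₂ (with p₋₁=1, p₋₂=0, q₋₁=0, q₋₂=1):
  k=0: a=5, p=5, q=1
  k=1: a=3, p=16, q=3
  k=2: a=3, p=53, q=10
  k=3: a=4, p=228, q=43
  k=4: a=3, p=737, q=139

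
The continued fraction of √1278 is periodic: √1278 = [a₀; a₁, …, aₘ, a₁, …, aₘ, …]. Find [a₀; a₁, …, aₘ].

[35; 1, 2, 1, 70]

a₀ = ⌊√1278⌋ = 35.
With m₀=0, d₀=1 and mₖ₊₁ = dₖaₖ − mₖ, dₖ₊₁ = (n − mₖ₊₁²)/dₖ, aₖ₊₁ = ⌊(a₀+mₖ₊₁)/dₖ₊₁⌋:
  k=1: m=35, d=53, a=1
  k=2: m=18, d=18, a=2
  k=3: m=18, d=53, a=1
  k=4: m=35, d=1, a=70
d=1 and a=2a₀=70 at k=4, so the next step gives (m, d) = (35, 53) again — its k=1 value — and the period has length 4.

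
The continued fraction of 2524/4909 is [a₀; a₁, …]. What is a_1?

2524 = 0·4909 + 2524   →  a_0 = 0
4909 = 1·2524 + 2385   →  a_1 = 1

1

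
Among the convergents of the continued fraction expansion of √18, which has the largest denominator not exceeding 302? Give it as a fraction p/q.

√18 = [4; 4, 8, …] (period length 2).
Convergents:
  p_0/q_0 = 4/1
  p_1/q_1 = 17/4
  p_2/q_2 = 140/33
  p_3/q_3 = 577/136
  p_4/q_4 = 4756/1121
q_3 = 136 ≤ 302 < 1121 = q_4, so the answer is 577/136.

577/136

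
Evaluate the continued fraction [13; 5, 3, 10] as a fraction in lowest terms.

2176/165

Fold from the inside: start with 10/1.
  3 + 1/10 = 31/10
  5 + 10/31 = 165/31
  13 + 31/165 = 2176/165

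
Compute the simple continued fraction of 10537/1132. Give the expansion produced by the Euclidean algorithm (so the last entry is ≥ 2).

[9; 3, 4, 9, 2, 4]

10537 = 9×1132 + 349
1132 = 3×349 + 85
349 = 4×85 + 9
85 = 9×9 + 4
9 = 2×4 + 1
4 = 4×1 + 0  (stop)
So 10537/1132 = [9; 3, 4, 9, 2, 4].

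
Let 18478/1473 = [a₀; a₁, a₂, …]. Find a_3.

5

18478 = 12·1473 + 802   →  a_0 = 12
1473 = 1·802 + 671   →  a_1 = 1
802 = 1·671 + 131   →  a_2 = 1
671 = 5·131 + 16   →  a_3 = 5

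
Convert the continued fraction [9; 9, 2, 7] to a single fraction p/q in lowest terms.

1293/142

Using pₖ = aₖpₖ₋₁ + pₖ₋₂ and qₖ = aₖqₖ₋₁ + qₖ₋₂:
  k=0: a=9, p=9, q=1
  k=1: a=9, p=82, q=9
  k=2: a=2, p=173, q=19
  k=3: a=7, p=1293, q=142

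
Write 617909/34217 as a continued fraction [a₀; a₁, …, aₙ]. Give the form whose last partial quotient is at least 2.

[18; 17, 12, 15, 11]

617909 = 18×34217 + 2003
34217 = 17×2003 + 166
2003 = 12×166 + 11
166 = 15×11 + 1
11 = 11×1 + 0  (stop)
So 617909/34217 = [18; 17, 12, 15, 11].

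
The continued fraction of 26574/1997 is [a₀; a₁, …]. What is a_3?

1

26574 = 13·1997 + 613   →  a_0 = 13
1997 = 3·613 + 158   →  a_1 = 3
613 = 3·158 + 139   →  a_2 = 3
158 = 1·139 + 19   →  a_3 = 1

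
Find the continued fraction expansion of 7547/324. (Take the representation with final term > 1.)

7547 = 23·324 + 95
324 = 3·95 + 39
95 = 2·39 + 17
39 = 2·17 + 5
17 = 3·5 + 2
5 = 2·2 + 1
2 = 2·1 + 0  (stop)
So 7547/324 = [23; 3, 2, 2, 3, 2, 2].

[23; 3, 2, 2, 3, 2, 2]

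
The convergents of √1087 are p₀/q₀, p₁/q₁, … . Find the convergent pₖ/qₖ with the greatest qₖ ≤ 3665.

√1087 = [32; 1, 31, 1, 64, …] (period length 4).
Convergents:
  p_0/q_0 = 32/1
  p_1/q_1 = 33/1
  p_2/q_2 = 1055/32
  p_3/q_3 = 1088/33
  p_4/q_4 = 70687/2144
  p_5/q_5 = 71775/2177
  p_6/q_6 = 2295712/69631
q_5 = 2177 ≤ 3665 < 69631 = q_6, so the answer is 71775/2177.

71775/2177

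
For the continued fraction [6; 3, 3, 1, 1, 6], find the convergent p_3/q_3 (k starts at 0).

82/13

Using pₖ = aₖpₖ₋₁ + pₖ₋₂, qₖ = aₖqₖ₋₁ + qₖ₋₂ (with p₋₁=1, p₋₂=0, q₋₁=0, q₋₂=1):
  k=0: a=6, p=6, q=1
  k=1: a=3, p=19, q=3
  k=2: a=3, p=63, q=10
  k=3: a=1, p=82, q=13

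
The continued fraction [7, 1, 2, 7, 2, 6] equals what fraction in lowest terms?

Using pₖ = aₖpₖ₋₁ + pₖ₋₂ and qₖ = aₖqₖ₋₁ + qₖ₋₂:
  k=0: a=7, p=7, q=1
  k=1: a=1, p=8, q=1
  k=2: a=2, p=23, q=3
  k=3: a=7, p=169, q=22
  k=4: a=2, p=361, q=47
  k=5: a=6, p=2335, q=304

2335/304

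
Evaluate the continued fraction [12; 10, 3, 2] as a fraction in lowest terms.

Using pₖ = aₖpₖ₋₁ + pₖ₋₂ and qₖ = aₖqₖ₋₁ + qₖ₋₂:
  k=0: a=12, p=12, q=1
  k=1: a=10, p=121, q=10
  k=2: a=3, p=375, q=31
  k=3: a=2, p=871, q=72

871/72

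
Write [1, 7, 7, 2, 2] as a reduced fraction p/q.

301/264

Using pₖ = aₖpₖ₋₁ + pₖ₋₂ and qₖ = aₖqₖ₋₁ + qₖ₋₂:
  k=0: a=1, p=1, q=1
  k=1: a=7, p=8, q=7
  k=2: a=7, p=57, q=50
  k=3: a=2, p=122, q=107
  k=4: a=2, p=301, q=264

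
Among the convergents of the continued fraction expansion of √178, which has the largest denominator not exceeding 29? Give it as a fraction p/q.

40/3

√178 = [13; 2, 1, 12, 1, 2, 26, …] (period length 6).
Convergents:
  p_0/q_0 = 13/1
  p_1/q_1 = 27/2
  p_2/q_2 = 40/3
  p_3/q_3 = 507/38
q_2 = 3 ≤ 29 < 38 = q_3, so the answer is 40/3.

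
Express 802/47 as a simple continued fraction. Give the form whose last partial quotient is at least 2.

802 = 17·47 + 3
47 = 15·3 + 2
3 = 1·2 + 1
2 = 2·1 + 0  (stop)
So 802/47 = [17; 15, 1, 2].

[17; 15, 1, 2]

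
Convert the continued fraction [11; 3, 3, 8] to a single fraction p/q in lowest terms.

Using pₖ = aₖpₖ₋₁ + pₖ₋₂ and qₖ = aₖqₖ₋₁ + qₖ₋₂:
  k=0: a=11, p=11, q=1
  k=1: a=3, p=34, q=3
  k=2: a=3, p=113, q=10
  k=3: a=8, p=938, q=83

938/83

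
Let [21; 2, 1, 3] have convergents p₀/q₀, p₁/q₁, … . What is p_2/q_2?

64/3

Using pₖ = aₖpₖ₋₁ + pₖ₋₂, qₖ = aₖqₖ₋₁ + qₖ₋₂ (with p₋₁=1, p₋₂=0, q₋₁=0, q₋₂=1):
  k=0: a=21, p=21, q=1
  k=1: a=2, p=43, q=2
  k=2: a=1, p=64, q=3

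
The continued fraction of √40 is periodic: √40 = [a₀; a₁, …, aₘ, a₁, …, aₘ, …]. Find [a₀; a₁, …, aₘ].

a₀ = ⌊√40⌋ = 6.
With m₀=0, d₀=1 and mₖ₊₁ = dₖaₖ − mₖ, dₖ₊₁ = (n − mₖ₊₁²)/dₖ, aₖ₊₁ = ⌊(a₀+mₖ₊₁)/dₖ₊₁⌋:
  k=1: m=6, d=4, a=3
  k=2: m=6, d=1, a=12
d=1 and a=2a₀=12 at k=2, so the next step gives (m, d) = (6, 4) again — its k=1 value — and the period has length 2.

[6; 3, 12]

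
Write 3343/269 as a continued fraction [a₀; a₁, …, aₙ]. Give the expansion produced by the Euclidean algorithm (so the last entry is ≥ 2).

[12; 2, 2, 1, 18, 2]

3343 = 12×269 + 115
269 = 2×115 + 39
115 = 2×39 + 37
39 = 1×37 + 2
37 = 18×2 + 1
2 = 2×1 + 0  (stop)
So 3343/269 = [12; 2, 2, 1, 18, 2].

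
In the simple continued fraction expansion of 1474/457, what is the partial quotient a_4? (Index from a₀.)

2

1474 = 3·457 + 103   →  a_0 = 3
457 = 4·103 + 45   →  a_1 = 4
103 = 2·45 + 13   →  a_2 = 2
45 = 3·13 + 6   →  a_3 = 3
13 = 2·6 + 1   →  a_4 = 2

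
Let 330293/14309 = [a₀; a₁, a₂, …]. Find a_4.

330293 = 23·14309 + 1186   →  a_0 = 23
14309 = 12·1186 + 77   →  a_1 = 12
1186 = 15·77 + 31   →  a_2 = 15
77 = 2·31 + 15   →  a_3 = 2
31 = 2·15 + 1   →  a_4 = 2

2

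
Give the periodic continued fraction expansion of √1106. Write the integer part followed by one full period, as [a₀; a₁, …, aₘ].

[33; 3, 1, 8, 1, 3, 66]

a₀ = ⌊√1106⌋ = 33.
With m₀=0, d₀=1 and mₖ₊₁ = dₖaₖ − mₖ, dₖ₊₁ = (n − mₖ₊₁²)/dₖ, aₖ₊₁ = ⌊(a₀+mₖ₊₁)/dₖ₊₁⌋:
  k=1: m=33, d=17, a=3
  k=2: m=18, d=46, a=1
  k=3: m=28, d=7, a=8
  k=4: m=28, d=46, a=1
  k=5: m=18, d=17, a=3
  k=6: m=33, d=1, a=66
d=1 and a=2a₀=66 at k=6, so the next step gives (m, d) = (33, 17) again — its k=1 value — and the period has length 6.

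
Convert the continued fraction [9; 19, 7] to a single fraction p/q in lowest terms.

1213/134

Using pₖ = aₖpₖ₋₁ + pₖ₋₂ and qₖ = aₖqₖ₋₁ + qₖ₋₂:
  k=0: a=9, p=9, q=1
  k=1: a=19, p=172, q=19
  k=2: a=7, p=1213, q=134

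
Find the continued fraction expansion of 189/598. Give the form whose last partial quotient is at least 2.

189 = 0*598 + 189
598 = 3*189 + 31
189 = 6*31 + 3
31 = 10*3 + 1
3 = 3*1 + 0  (stop)
So 189/598 = [0; 3, 6, 10, 3].

[0; 3, 6, 10, 3]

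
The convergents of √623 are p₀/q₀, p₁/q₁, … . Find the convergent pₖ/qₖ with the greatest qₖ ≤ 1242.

√623 = [24; 1, 23, 1, 48, …] (period length 4).
Convergents:
  p_0/q_0 = 24/1
  p_1/q_1 = 25/1
  p_2/q_2 = 599/24
  p_3/q_3 = 624/25
  p_4/q_4 = 30551/1224
  p_5/q_5 = 31175/1249
q_4 = 1224 ≤ 1242 < 1249 = q_5, so the answer is 30551/1224.

30551/1224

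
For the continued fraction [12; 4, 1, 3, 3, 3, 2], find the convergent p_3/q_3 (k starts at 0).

232/19

Using pₖ = aₖpₖ₋₁ + pₖ₋₂, qₖ = aₖqₖ₋₁ + qₖ₋₂ (with p₋₁=1, p₋₂=0, q₋₁=0, q₋₂=1):
  k=0: a=12, p=12, q=1
  k=1: a=4, p=49, q=4
  k=2: a=1, p=61, q=5
  k=3: a=3, p=232, q=19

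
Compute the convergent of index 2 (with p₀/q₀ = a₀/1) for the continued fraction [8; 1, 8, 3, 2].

80/9

Using pₖ = aₖpₖ₋₁ + pₖ₋₂, qₖ = aₖqₖ₋₁ + qₖ₋₂ (with p₋₁=1, p₋₂=0, q₋₁=0, q₋₂=1):
  k=0: a=8, p=8, q=1
  k=1: a=1, p=9, q=1
  k=2: a=8, p=80, q=9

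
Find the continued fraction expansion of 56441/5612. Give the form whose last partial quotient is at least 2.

[10; 17, 2, 14, 11]

56441 = 10×5612 + 321
5612 = 17×321 + 155
321 = 2×155 + 11
155 = 14×11 + 1
11 = 11×1 + 0  (stop)
So 56441/5612 = [10; 17, 2, 14, 11].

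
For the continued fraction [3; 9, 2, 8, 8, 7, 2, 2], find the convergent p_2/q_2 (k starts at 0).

59/19

Using pₖ = aₖpₖ₋₁ + pₖ₋₂, qₖ = aₖqₖ₋₁ + qₖ₋₂ (with p₋₁=1, p₋₂=0, q₋₁=0, q₋₂=1):
  k=0: a=3, p=3, q=1
  k=1: a=9, p=28, q=9
  k=2: a=2, p=59, q=19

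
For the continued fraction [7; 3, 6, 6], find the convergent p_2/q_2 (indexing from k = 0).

Using pₖ = aₖpₖ₋₁ + pₖ₋₂, qₖ = aₖqₖ₋₁ + qₖ₋₂ (with p₋₁=1, p₋₂=0, q₋₁=0, q₋₂=1):
  k=0: a=7, p=7, q=1
  k=1: a=3, p=22, q=3
  k=2: a=6, p=139, q=19

139/19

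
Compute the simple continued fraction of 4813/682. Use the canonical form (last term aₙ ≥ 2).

4813 = 7·682 + 39
682 = 17·39 + 19
39 = 2·19 + 1
19 = 19·1 + 0  (stop)
So 4813/682 = [7; 17, 2, 19].

[7; 17, 2, 19]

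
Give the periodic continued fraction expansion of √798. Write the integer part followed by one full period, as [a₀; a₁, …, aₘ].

a₀ = ⌊√798⌋ = 28.
With m₀=0, d₀=1 and mₖ₊₁ = dₖaₖ − mₖ, dₖ₊₁ = (n − mₖ₊₁²)/dₖ, aₖ₊₁ = ⌊(a₀+mₖ₊₁)/dₖ₊₁⌋:
  k=1: m=28, d=14, a=4
  k=2: m=28, d=1, a=56
d=1 and a=2a₀=56 at k=2, so the next step gives (m, d) = (28, 14) again — its k=1 value — and the period has length 2.

[28; 4, 56]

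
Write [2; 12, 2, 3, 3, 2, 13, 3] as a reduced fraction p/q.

Using pₖ = aₖpₖ₋₁ + pₖ₋₂ and qₖ = aₖqₖ₋₁ + qₖ₋₂:
  k=0: a=2, p=2, q=1
  k=1: a=12, p=25, q=12
  k=2: a=2, p=52, q=25
  k=3: a=3, p=181, q=87
  k=4: a=3, p=595, q=286
  k=5: a=2, p=1371, q=659
  k=6: a=13, p=18418, q=8853
  k=7: a=3, p=56625, q=27218

56625/27218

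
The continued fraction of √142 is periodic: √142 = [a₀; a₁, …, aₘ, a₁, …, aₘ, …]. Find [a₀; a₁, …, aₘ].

[11; 1, 10, 1, 22]

a₀ = ⌊√142⌋ = 11.
With m₀=0, d₀=1 and mₖ₊₁ = dₖaₖ − mₖ, dₖ₊₁ = (n − mₖ₊₁²)/dₖ, aₖ₊₁ = ⌊(a₀+mₖ₊₁)/dₖ₊₁⌋:
  k=1: m=11, d=21, a=1
  k=2: m=10, d=2, a=10
  k=3: m=10, d=21, a=1
  k=4: m=11, d=1, a=22
d=1 and a=2a₀=22 at k=4, so the next step gives (m, d) = (11, 21) again — its k=1 value — and the period has length 4.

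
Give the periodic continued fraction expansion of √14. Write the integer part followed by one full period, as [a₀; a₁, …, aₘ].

[3; 1, 2, 1, 6]

a₀ = ⌊√14⌋ = 3.
With m₀=0, d₀=1 and mₖ₊₁ = dₖaₖ − mₖ, dₖ₊₁ = (n − mₖ₊₁²)/dₖ, aₖ₊₁ = ⌊(a₀+mₖ₊₁)/dₖ₊₁⌋:
  k=1: m=3, d=5, a=1
  k=2: m=2, d=2, a=2
  k=3: m=2, d=5, a=1
  k=4: m=3, d=1, a=6
d=1 and a=2a₀=6 at k=4, so the next step gives (m, d) = (3, 5) again — its k=1 value — and the period has length 4.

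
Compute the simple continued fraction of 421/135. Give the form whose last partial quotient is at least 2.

[3; 8, 2, 3, 2]

421 = 3×135 + 16
135 = 8×16 + 7
16 = 2×7 + 2
7 = 3×2 + 1
2 = 2×1 + 0  (stop)
So 421/135 = [3; 8, 2, 3, 2].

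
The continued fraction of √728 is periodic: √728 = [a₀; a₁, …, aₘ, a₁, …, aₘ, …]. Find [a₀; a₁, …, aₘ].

[26; 1, 52]

a₀ = ⌊√728⌋ = 26.
With m₀=0, d₀=1 and mₖ₊₁ = dₖaₖ − mₖ, dₖ₊₁ = (n − mₖ₊₁²)/dₖ, aₖ₊₁ = ⌊(a₀+mₖ₊₁)/dₖ₊₁⌋:
  k=1: m=26, d=52, a=1
  k=2: m=26, d=1, a=52
d=1 and a=2a₀=52 at k=2, so the next step gives (m, d) = (26, 52) again — its k=1 value — and the period has length 2.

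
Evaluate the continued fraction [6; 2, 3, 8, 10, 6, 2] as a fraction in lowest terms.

Fold from the inside: start with 2/1.
  6 + 1/2 = 13/2
  10 + 2/13 = 132/13
  8 + 13/132 = 1069/132
  3 + 132/1069 = 3339/1069
  2 + 1069/3339 = 7747/3339
  6 + 3339/7747 = 49821/7747

49821/7747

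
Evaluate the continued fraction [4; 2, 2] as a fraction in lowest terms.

Fold from the inside: start with 2/1.
  2 + 1/2 = 5/2
  4 + 2/5 = 22/5

22/5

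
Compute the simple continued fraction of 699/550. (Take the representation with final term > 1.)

[1; 3, 1, 2, 4, 5, 2]

699 = 1×550 + 149
550 = 3×149 + 103
149 = 1×103 + 46
103 = 2×46 + 11
46 = 4×11 + 2
11 = 5×2 + 1
2 = 2×1 + 0  (stop)
So 699/550 = [1; 3, 1, 2, 4, 5, 2].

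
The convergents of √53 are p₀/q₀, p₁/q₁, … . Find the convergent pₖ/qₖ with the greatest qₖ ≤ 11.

√53 = [7; 3, 1, 1, 3, 14, …] (period length 5).
Convergents:
  p_0/q_0 = 7/1
  p_1/q_1 = 22/3
  p_2/q_2 = 29/4
  p_3/q_3 = 51/7
  p_4/q_4 = 182/25
q_3 = 7 ≤ 11 < 25 = q_4, so the answer is 51/7.

51/7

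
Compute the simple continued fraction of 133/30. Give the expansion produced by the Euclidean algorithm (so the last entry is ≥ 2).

[4; 2, 3, 4]

133 = 4×30 + 13
30 = 2×13 + 4
13 = 3×4 + 1
4 = 4×1 + 0  (stop)
So 133/30 = [4; 2, 3, 4].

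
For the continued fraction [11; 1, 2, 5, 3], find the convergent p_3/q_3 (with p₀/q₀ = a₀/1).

Using pₖ = aₖpₖ₋₁ + pₖ₋₂, qₖ = aₖqₖ₋₁ + qₖ₋₂ (with p₋₁=1, p₋₂=0, q₋₁=0, q₋₂=1):
  k=0: a=11, p=11, q=1
  k=1: a=1, p=12, q=1
  k=2: a=2, p=35, q=3
  k=3: a=5, p=187, q=16

187/16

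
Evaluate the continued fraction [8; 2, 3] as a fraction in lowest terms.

Fold from the inside: start with 3/1.
  2 + 1/3 = 7/3
  8 + 3/7 = 59/7

59/7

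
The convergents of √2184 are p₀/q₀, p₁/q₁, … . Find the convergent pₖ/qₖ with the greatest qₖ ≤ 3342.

65707/1406

√2184 = [46; 1, 2, 1, 2, 1, 92, …] (period length 6).
Convergents:
  p_0/q_0 = 46/1
  p_1/q_1 = 47/1
  p_2/q_2 = 140/3
  p_3/q_3 = 187/4
  p_4/q_4 = 514/11
  p_5/q_5 = 701/15
  p_6/q_6 = 65006/1391
  p_7/q_7 = 65707/1406
  p_8/q_8 = 196420/4203
q_7 = 1406 ≤ 3342 < 4203 = q_8, so the answer is 65707/1406.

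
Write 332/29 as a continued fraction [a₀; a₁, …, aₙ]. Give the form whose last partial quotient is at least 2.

332 = 11·29 + 13
29 = 2·13 + 3
13 = 4·3 + 1
3 = 3·1 + 0  (stop)
So 332/29 = [11; 2, 4, 3].

[11; 2, 4, 3]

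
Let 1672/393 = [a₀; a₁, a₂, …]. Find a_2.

1

1672 = 4·393 + 100   →  a_0 = 4
393 = 3·100 + 93   →  a_1 = 3
100 = 1·93 + 7   →  a_2 = 1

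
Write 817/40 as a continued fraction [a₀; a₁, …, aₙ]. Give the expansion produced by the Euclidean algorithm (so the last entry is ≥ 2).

817 = 20*40 + 17
40 = 2*17 + 6
17 = 2*6 + 5
6 = 1*5 + 1
5 = 5*1 + 0  (stop)
So 817/40 = [20; 2, 2, 1, 5].

[20; 2, 2, 1, 5]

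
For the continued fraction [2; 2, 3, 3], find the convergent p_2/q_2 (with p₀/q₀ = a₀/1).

Using pₖ = aₖpₖ₋₁ + pₖ₋₂, qₖ = aₖqₖ₋₁ + qₖ₋₂ (with p₋₁=1, p₋₂=0, q₋₁=0, q₋₂=1):
  k=0: a=2, p=2, q=1
  k=1: a=2, p=5, q=2
  k=2: a=3, p=17, q=7

17/7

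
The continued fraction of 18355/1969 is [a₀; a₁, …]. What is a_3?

18355 = 9·1969 + 634   →  a_0 = 9
1969 = 3·634 + 67   →  a_1 = 3
634 = 9·67 + 31   →  a_2 = 9
67 = 2·31 + 5   →  a_3 = 2

2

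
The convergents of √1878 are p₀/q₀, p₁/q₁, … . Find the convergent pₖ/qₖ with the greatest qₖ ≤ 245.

5677/131

√1878 = [43; 2, 1, 42, 1, 2, 86, …] (period length 6).
Convergents:
  p_0/q_0 = 43/1
  p_1/q_1 = 87/2
  p_2/q_2 = 130/3
  p_3/q_3 = 5547/128
  p_4/q_4 = 5677/131
  p_5/q_5 = 16901/390
q_4 = 131 ≤ 245 < 390 = q_5, so the answer is 5677/131.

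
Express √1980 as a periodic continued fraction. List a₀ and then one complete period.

a₀ = ⌊√1980⌋ = 44.
With m₀=0, d₀=1 and mₖ₊₁ = dₖaₖ − mₖ, dₖ₊₁ = (n − mₖ₊₁²)/dₖ, aₖ₊₁ = ⌊(a₀+mₖ₊₁)/dₖ₊₁⌋:
  k=1: m=44, d=44, a=2
  k=2: m=44, d=1, a=88
d=1 and a=2a₀=88 at k=2, so the next step gives (m, d) = (44, 44) again — its k=1 value — and the period has length 2.

[44; 2, 88]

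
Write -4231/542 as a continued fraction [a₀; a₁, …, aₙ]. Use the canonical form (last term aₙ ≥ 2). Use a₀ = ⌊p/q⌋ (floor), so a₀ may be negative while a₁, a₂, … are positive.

[-8; 5, 6, 5, 1, 2]

-4231 = -8*542 + 105
542 = 5*105 + 17
105 = 6*17 + 3
17 = 5*3 + 2
3 = 1*2 + 1
2 = 2*1 + 0  (stop)
So -4231/542 = [-8; 5, 6, 5, 1, 2].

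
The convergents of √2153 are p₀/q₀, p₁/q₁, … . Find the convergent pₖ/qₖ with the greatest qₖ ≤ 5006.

√2153 = [46; 2, 2, 92, …] (period length 3).
Convergents:
  p_0/q_0 = 46/1
  p_1/q_1 = 93/2
  p_2/q_2 = 232/5
  p_3/q_3 = 21437/462
  p_4/q_4 = 43106/929
  p_5/q_5 = 107649/2320
  p_6/q_6 = 9946814/214369
q_5 = 2320 ≤ 5006 < 214369 = q_6, so the answer is 107649/2320.

107649/2320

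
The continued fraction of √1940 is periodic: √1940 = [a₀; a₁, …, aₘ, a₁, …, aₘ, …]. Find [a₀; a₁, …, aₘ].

[44; 22, 88]

a₀ = ⌊√1940⌋ = 44.
With m₀=0, d₀=1 and mₖ₊₁ = dₖaₖ − mₖ, dₖ₊₁ = (n − mₖ₊₁²)/dₖ, aₖ₊₁ = ⌊(a₀+mₖ₊₁)/dₖ₊₁⌋:
  k=1: m=44, d=4, a=22
  k=2: m=44, d=1, a=88
d=1 and a=2a₀=88 at k=2, so the next step gives (m, d) = (44, 4) again — its k=1 value — and the period has length 2.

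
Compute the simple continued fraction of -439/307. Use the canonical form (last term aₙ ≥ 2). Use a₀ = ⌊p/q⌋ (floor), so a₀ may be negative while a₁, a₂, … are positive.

[-2; 1, 1, 3, 14, 3]

-439 = -2*307 + 175
307 = 1*175 + 132
175 = 1*132 + 43
132 = 3*43 + 3
43 = 14*3 + 1
3 = 3*1 + 0  (stop)
So -439/307 = [-2; 1, 1, 3, 14, 3].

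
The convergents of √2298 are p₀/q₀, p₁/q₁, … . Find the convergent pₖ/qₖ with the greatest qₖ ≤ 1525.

√2298 = [47; 1, 14, 1, 94, …] (period length 4).
Convergents:
  p_0/q_0 = 47/1
  p_1/q_1 = 48/1
  p_2/q_2 = 719/15
  p_3/q_3 = 767/16
  p_4/q_4 = 72817/1519
  p_5/q_5 = 73584/1535
q_4 = 1519 ≤ 1525 < 1535 = q_5, so the answer is 72817/1519.

72817/1519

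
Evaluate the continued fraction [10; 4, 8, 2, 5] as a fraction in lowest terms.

3923/383

Fold from the inside: start with 5/1.
  2 + 1/5 = 11/5
  8 + 5/11 = 93/11
  4 + 11/93 = 383/93
  10 + 93/383 = 3923/383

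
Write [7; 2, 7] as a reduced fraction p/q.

112/15

Fold from the inside: start with 7/1.
  2 + 1/7 = 15/7
  7 + 7/15 = 112/15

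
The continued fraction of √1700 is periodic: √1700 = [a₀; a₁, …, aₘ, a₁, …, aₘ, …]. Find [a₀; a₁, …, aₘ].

[41; 4, 3, 20, 3, 4, 82]

a₀ = ⌊√1700⌋ = 41.
With m₀=0, d₀=1 and mₖ₊₁ = dₖaₖ − mₖ, dₖ₊₁ = (n − mₖ₊₁²)/dₖ, aₖ₊₁ = ⌊(a₀+mₖ₊₁)/dₖ₊₁⌋:
  k=1: m=41, d=19, a=4
  k=2: m=35, d=25, a=3
  k=3: m=40, d=4, a=20
  k=4: m=40, d=25, a=3
  k=5: m=35, d=19, a=4
  k=6: m=41, d=1, a=82
d=1 and a=2a₀=82 at k=6, so the next step gives (m, d) = (41, 19) again — its k=1 value — and the period has length 6.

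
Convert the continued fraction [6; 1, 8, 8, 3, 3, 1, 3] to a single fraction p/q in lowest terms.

Using pₖ = aₖpₖ₋₁ + pₖ₋₂ and qₖ = aₖqₖ₋₁ + qₖ₋₂:
  k=0: a=6, p=6, q=1
  k=1: a=1, p=7, q=1
  k=2: a=8, p=62, q=9
  k=3: a=8, p=503, q=73
  k=4: a=3, p=1571, q=228
  k=5: a=3, p=5216, q=757
  k=6: a=1, p=6787, q=985
  k=7: a=3, p=25577, q=3712

25577/3712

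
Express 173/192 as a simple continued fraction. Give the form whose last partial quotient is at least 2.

173 = 0*192 + 173
192 = 1*173 + 19
173 = 9*19 + 2
19 = 9*2 + 1
2 = 2*1 + 0  (stop)
So 173/192 = [0; 1, 9, 9, 2].

[0; 1, 9, 9, 2]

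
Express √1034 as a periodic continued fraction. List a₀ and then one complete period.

a₀ = ⌊√1034⌋ = 32.
With m₀=0, d₀=1 and mₖ₊₁ = dₖaₖ − mₖ, dₖ₊₁ = (n − mₖ₊₁²)/dₖ, aₖ₊₁ = ⌊(a₀+mₖ₊₁)/dₖ₊₁⌋:
  k=1: m=32, d=10, a=6
  k=2: m=28, d=25, a=2
  k=3: m=22, d=22, a=2
  k=4: m=22, d=25, a=2
  k=5: m=28, d=10, a=6
  k=6: m=32, d=1, a=64
d=1 and a=2a₀=64 at k=6, so the next step gives (m, d) = (32, 10) again — its k=1 value — and the period has length 6.

[32; 6, 2, 2, 2, 6, 64]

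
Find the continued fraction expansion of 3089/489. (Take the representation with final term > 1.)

[6; 3, 6, 2, 5, 2]

3089 = 6*489 + 155
489 = 3*155 + 24
155 = 6*24 + 11
24 = 2*11 + 2
11 = 5*2 + 1
2 = 2*1 + 0  (stop)
So 3089/489 = [6; 3, 6, 2, 5, 2].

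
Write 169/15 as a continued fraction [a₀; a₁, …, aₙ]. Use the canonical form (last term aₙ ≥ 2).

[11; 3, 1, 3]

169 = 11*15 + 4
15 = 3*4 + 3
4 = 1*3 + 1
3 = 3*1 + 0  (stop)
So 169/15 = [11; 3, 1, 3].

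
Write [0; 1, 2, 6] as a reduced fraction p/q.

Fold from the inside: start with 6/1.
  2 + 1/6 = 13/6
  1 + 6/13 = 19/13
  0 + 13/19 = 13/19

13/19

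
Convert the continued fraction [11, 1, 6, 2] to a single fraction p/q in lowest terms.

Using pₖ = aₖpₖ₋₁ + pₖ₋₂ and qₖ = aₖqₖ₋₁ + qₖ₋₂:
  k=0: a=11, p=11, q=1
  k=1: a=1, p=12, q=1
  k=2: a=6, p=83, q=7
  k=3: a=2, p=178, q=15

178/15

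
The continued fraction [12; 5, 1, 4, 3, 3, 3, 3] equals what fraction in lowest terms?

40886/3359

Fold from the inside: start with 3/1.
  3 + 1/3 = 10/3
  3 + 3/10 = 33/10
  3 + 10/33 = 109/33
  4 + 33/109 = 469/109
  1 + 109/469 = 578/469
  5 + 469/578 = 3359/578
  12 + 578/3359 = 40886/3359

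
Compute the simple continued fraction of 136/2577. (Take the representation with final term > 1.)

[0; 18, 1, 18, 2, 3]

136 = 0·2577 + 136
2577 = 18·136 + 129
136 = 1·129 + 7
129 = 18·7 + 3
7 = 2·3 + 1
3 = 3·1 + 0  (stop)
So 136/2577 = [0; 18, 1, 18, 2, 3].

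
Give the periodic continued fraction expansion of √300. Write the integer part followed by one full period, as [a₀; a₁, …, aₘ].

a₀ = ⌊√300⌋ = 17.

[17; 3, 8, 3, 34]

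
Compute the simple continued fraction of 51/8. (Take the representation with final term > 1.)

[6; 2, 1, 2]

51 = 6×8 + 3
8 = 2×3 + 2
3 = 1×2 + 1
2 = 2×1 + 0  (stop)
So 51/8 = [6; 2, 1, 2].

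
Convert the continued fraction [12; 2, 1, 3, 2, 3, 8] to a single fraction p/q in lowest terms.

8813/713

Fold from the inside: start with 8/1.
  3 + 1/8 = 25/8
  2 + 8/25 = 58/25
  3 + 25/58 = 199/58
  1 + 58/199 = 257/199
  2 + 199/257 = 713/257
  12 + 257/713 = 8813/713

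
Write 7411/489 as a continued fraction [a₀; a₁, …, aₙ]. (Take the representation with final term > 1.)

[15; 6, 2, 3, 3, 3]

7411 = 15·489 + 76
489 = 6·76 + 33
76 = 2·33 + 10
33 = 3·10 + 3
10 = 3·3 + 1
3 = 3·1 + 0  (stop)
So 7411/489 = [15; 6, 2, 3, 3, 3].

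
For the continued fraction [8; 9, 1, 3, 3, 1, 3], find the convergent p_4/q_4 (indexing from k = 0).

1029/127

Using pₖ = aₖpₖ₋₁ + pₖ₋₂, qₖ = aₖqₖ₋₁ + qₖ₋₂ (with p₋₁=1, p₋₂=0, q₋₁=0, q₋₂=1):
  k=0: a=8, p=8, q=1
  k=1: a=9, p=73, q=9
  k=2: a=1, p=81, q=10
  k=3: a=3, p=316, q=39
  k=4: a=3, p=1029, q=127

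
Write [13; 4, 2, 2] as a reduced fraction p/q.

291/22

Using pₖ = aₖpₖ₋₁ + pₖ₋₂ and qₖ = aₖqₖ₋₁ + qₖ₋₂:
  k=0: a=13, p=13, q=1
  k=1: a=4, p=53, q=4
  k=2: a=2, p=119, q=9
  k=3: a=2, p=291, q=22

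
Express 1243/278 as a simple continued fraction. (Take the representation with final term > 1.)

1243 = 4*278 + 131
278 = 2*131 + 16
131 = 8*16 + 3
16 = 5*3 + 1
3 = 3*1 + 0  (stop)
So 1243/278 = [4; 2, 8, 5, 3].

[4; 2, 8, 5, 3]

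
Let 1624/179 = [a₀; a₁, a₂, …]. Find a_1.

13

1624 = 9·179 + 13   →  a_0 = 9
179 = 13·13 + 10   →  a_1 = 13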